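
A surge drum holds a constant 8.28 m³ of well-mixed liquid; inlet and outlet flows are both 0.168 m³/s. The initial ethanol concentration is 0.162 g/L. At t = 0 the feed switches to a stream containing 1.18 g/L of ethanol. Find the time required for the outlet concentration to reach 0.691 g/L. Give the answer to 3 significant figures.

36.1 s

Unsteady species balance (constant V, well mixed): V dC/dt = Q(C_in − C), so τ = V/Q = 49.286 s.
C(t) = C_in + (C₀ − C_in) e^(−t/τ). Set C = 0.691 and solve for t:
e^(−t/τ) = (C − C_in)/(C₀ − C_in) = (0.691 − 1.18)/(0.162 − 1.18) = 0.48035
t = −τ ln(…) = 49.286 × 0.73323 = 36.138 s.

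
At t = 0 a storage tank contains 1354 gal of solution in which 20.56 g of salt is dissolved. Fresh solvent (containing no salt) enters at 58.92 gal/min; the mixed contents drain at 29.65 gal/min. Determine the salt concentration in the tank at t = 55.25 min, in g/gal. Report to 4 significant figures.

Let m(t) be the amount of salt. Volume: V(t) = V₀ + (Q_in − Q_out) t = 1354 + 29.2700 t; V(55.25) = 2971.17 gal.
Solute balance: dm/dt = 0 − Q_out C = −Q_out m/V(t).
dm/m = −Q_out dt/(V₀ + 29.2700 t); integrating gives ln(m/m₀) = −(Q_out/(Q_in−Q_out)) ln(V/V₀).
m = m₀ (V₀/V)^(Q_out/(Q_in−Q_out)) = 20.56 × (1354/2971.17)^(1.01298) = 9.27435 g.
C = m/V = 9.27435/2971.17 = 0.00312145 g/gal.

0.003121 g/gal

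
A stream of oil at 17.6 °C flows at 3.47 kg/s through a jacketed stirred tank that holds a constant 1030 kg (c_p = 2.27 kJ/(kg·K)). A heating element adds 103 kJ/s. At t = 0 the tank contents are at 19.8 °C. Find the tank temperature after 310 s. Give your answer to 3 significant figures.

Unsteady energy balance on the tank contents: M c_p dT/dt = ṁ c_p (T_in − T) + 103.
τ = M/ṁ = 296.83 s; T_ss = T_in + Q̇/(ṁ c_p) = 17.6 + 103/(3.47·2.27) = 30.676 °C.
T approaches T_ss exponentially: T(t) = T_ss + (T₀ − T_ss) e^(−t/τ).
T(310) = 30.676 + (-10.876)·e^(−310/296.83) = 30.676 + (-10.876)·0.35191 = 26.849 °C.

26.8 °C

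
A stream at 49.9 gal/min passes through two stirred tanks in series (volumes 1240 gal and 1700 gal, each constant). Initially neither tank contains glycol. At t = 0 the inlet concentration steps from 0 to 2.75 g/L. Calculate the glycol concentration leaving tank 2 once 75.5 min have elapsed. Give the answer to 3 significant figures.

2.00 g/L

Species balance on tank i: dCᵢ/dt = (Cᵢ₋₁ − Cᵢ)/τᵢ with τᵢ = Vᵢ/Q.
τ₁ = 1240/49.9 = 24.850 min; τ₂ = 1700/49.9 = 34.068 min.
Tank 1: C₁ = C_in(1 − e^(−t/τ₁)). Tank 2 (τ₁ ≠ τ₂): C₂ = C_in[1 − (τ₁ e^(−t/τ₁) − τ₂ e^(−t/τ₂))/(τ₁ − τ₂)].
At t = 75.5: e^(−t/τ₁) = 0.047918, e^(−t/τ₂) = 0.10903.
C₂ = 2.75·[1 − (24.850·0.047918 − 34.068·0.10903)/(-9.2184)] = 2.75·0.72624 = 1.9972 g/L.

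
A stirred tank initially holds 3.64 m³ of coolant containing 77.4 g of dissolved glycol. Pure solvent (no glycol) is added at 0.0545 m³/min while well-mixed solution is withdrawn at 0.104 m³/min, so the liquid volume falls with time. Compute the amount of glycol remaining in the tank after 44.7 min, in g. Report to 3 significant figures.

10.8 g

Total volume: dV/dt = Q_in − Q_out = -0.049500 m³/min, so V(t) = 3.64 − 0.049500 t and V(44.7) = 1.4274 m³.
Solute balance: dm/dt = 0 − Q_out C = −Q_out m/V(t).
dm/m = −Q_out dt/(V₀ − 0.049500 t); integrating gives ln(m/m₀) = −(Q_out/(Q_in−Q_out)) ln(V/V₀).
m = m₀ (V₀/V)^(Q_out/(Q_in−Q_out)) = 77.4 × (3.64/1.4274)^(-2.1010) = 10.828 g.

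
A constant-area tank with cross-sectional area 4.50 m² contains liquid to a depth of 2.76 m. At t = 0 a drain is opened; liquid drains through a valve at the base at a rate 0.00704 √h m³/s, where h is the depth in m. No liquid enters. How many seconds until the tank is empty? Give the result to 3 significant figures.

With no inflow, A dh/dt = −0.00704 √h.
∫ h^(−1/2) dh = −(0.00704/A) ∫ dt, giving 2√h = 2√h₀ − (0.00704/A) t.
Tank is empty when √h = 0: t_empty = 2A√h₀/0.00704.
t_empty = 2·4.50·√2.76/0.00704 = 9.0000·1.6613/0.00704 = 2123.9 s.

2120 s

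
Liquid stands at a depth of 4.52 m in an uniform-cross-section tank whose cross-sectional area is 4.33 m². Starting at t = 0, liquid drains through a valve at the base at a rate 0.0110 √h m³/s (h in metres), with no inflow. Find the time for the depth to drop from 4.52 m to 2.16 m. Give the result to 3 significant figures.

With no inflow, A dh/dt = −0.0110 √h.
∫ h^(−1/2) dh = −(0.0110/A) ∫ dt, giving 2√h = 2√h₀ − (0.0110/A) t.
t = 2A(√h₀ − √h)/0.0110 = 2·4.33·(√4.52 − √2.16)/0.0110
  = 8.6600 × (2.1260 − 1.4697) / 0.0110 = 516.71 s.

517 s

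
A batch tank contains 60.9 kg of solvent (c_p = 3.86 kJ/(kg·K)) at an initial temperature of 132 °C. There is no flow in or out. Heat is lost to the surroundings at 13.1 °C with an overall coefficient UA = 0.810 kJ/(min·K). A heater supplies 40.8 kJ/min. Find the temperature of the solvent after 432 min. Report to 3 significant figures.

Lumped-capacitance energy balance: M c_p dT/dt = UA(T_amb − T) + Q̇.
dT/dt = (T_ss − T)/τ with T_ss = T_amb + Q̇/UA = 13.1 + 40.8/0.810 = 63.470 °C, τ = M c_p/UA = 60.9·3.86/0.810 = 290.21 min.
Integrating: T(t) = T_ss + (T₀ − T_ss) e^(−t/τ).
T(432) = 63.470 + (68.530)·0.22570 = 78.937 °C.

78.9 °C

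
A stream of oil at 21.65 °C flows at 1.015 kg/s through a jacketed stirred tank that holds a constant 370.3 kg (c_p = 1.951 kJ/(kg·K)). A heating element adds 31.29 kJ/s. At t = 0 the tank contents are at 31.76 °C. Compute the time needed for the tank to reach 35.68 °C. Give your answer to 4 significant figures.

M c_p dT/dt = ṁ c_p (T_in − T) + Q̇.
τ = M/ṁ = 364.828 s; T_ss = T_in + Q̇/(ṁ c_p) = 37.4509 °C.
T(t) = T_ss + (T₀ − T_ss) e^(−t/τ). Set T = 35.68:
e^(−t/τ) = (35.68 − 37.4509)/(31.76 − 37.4509) = 0.311183
t = −364.828 · ln(0.311183) = 425.890 s.

425.9 s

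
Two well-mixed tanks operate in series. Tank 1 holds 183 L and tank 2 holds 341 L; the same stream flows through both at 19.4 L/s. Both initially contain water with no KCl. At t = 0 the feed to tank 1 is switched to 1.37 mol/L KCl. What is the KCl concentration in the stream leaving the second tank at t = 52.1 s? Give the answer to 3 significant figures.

Each tank obeys Vᵢ dCᵢ/dt = Q(Cᵢ₋₁ − Cᵢ), so τᵢ = Vᵢ/Q.
τ₁ = 183/19.4 = 9.4330 s; τ₂ = 341/19.4 = 17.577 s.
Tank 1: C₁ = C_in(1 − e^(−t/τ₁)). Tank 2 (τ₁ ≠ τ₂): C₂ = C_in[1 − (τ₁ e^(−t/τ₁) − τ₂ e^(−t/τ₂))/(τ₁ − τ₂)].
At t = 52.1: e^(−t/τ₁) = 0.0039932, e^(−t/τ₂) = 0.051610.
C₂ = 1.37·[1 − (9.4330·0.0039932 − 17.577·0.051610)/(-8.1443)] = 1.37·0.89324 = 1.2237 mol/L.

1.22 mol/L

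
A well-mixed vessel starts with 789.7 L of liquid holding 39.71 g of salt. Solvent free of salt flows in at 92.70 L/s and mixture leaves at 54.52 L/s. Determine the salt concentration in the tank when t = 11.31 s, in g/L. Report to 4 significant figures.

Total volume: dV/dt = Q_in − Q_out = 38.1800 L/s, so V(t) = 789.7 + 38.1800 t and V(11.31) = 1221.52 L.
Solute balance: dm/dt = 0 − Q_out C = −Q_out m/V(t).
Separate: dm/m = −Q_out dt/V(t) ⇒ ln(m/m₀) = −(Q_out/(Q_in−Q_out)) ln(V/V₀).
m = m₀ (V₀/V)^(Q_out/(Q_in−Q_out)) = 39.71 × (789.7/1221.52)^(1.42797) = 21.3005 g.
C = m/V = 21.3005/1221.52 = 0.0174377 g/L.

0.01744 g/L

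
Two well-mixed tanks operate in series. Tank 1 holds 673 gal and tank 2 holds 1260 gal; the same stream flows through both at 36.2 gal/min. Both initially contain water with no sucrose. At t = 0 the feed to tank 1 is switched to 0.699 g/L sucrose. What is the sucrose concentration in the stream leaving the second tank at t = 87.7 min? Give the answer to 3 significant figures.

0.585 g/L

Each tank obeys Vᵢ dCᵢ/dt = Q(Cᵢ₋₁ − Cᵢ), so τᵢ = Vᵢ/Q.
τ₁ = 673/36.2 = 18.591 min; τ₂ = 1260/36.2 = 34.807 min.
Solving the cascade with C₁(0)=C₂(0)=0 gives C₂(t) = C_in[1 − (τ₁ e^(−t/τ₁) − τ₂ e^(−t/τ₂))/(τ₁ − τ₂)].
At t = 87.7: e^(−t/τ₁) = 0.0089393, e^(−t/τ₂) = 0.080489.
C₂ = 0.699·[1 − (18.591·0.0089393 − 34.807·0.080489)/(-16.215)] = 0.699·0.83748 = 0.58540 g/L.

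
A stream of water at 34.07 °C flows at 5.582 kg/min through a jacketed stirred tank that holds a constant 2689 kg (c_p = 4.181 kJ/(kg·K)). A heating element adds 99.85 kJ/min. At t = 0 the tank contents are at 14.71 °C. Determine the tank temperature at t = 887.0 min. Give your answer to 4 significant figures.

M c_p dT/dt = ṁ c_p (T_in − T) + Q̇.
τ = M/ṁ = 481.727 min; T_ss = T_in + Q̇/(ṁ c_p) = 34.07 + 99.85/(5.582·4.181) = 38.3484 °C.
Integrating: T(t) = T_ss + (T₀ − T_ss) e^(−t/τ).
T(887.0) = 38.3484 + (-23.6384)·e^(−887.0/481.727) = 38.3484 + (-23.6384)·0.158612 = 34.5990 °C.

34.60 °C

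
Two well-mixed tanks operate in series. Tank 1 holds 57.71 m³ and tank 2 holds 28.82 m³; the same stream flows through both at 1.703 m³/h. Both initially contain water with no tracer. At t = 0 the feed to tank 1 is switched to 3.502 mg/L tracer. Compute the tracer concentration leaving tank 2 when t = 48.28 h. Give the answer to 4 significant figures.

2.021 mg/L

Species balance on tank i: dCᵢ/dt = (Cᵢ₋₁ − Cᵢ)/τᵢ with τᵢ = Vᵢ/Q.
τ₁ = 57.71/1.703 = 33.8873 h; τ₂ = 28.82/1.703 = 16.9231 h.
Tank 1: C₁ = C_in(1 − e^(−t/τ₁)). Tank 2 (τ₁ ≠ τ₂): C₂ = C_in[1 − (τ₁ e^(−t/τ₁) − τ₂ e^(−t/τ₂))/(τ₁ − τ₂)].
At t = 48.28: e^(−t/τ₁) = 0.240575, e^(−t/τ₂) = 0.0576763.
C₂ = 3.502·[1 − (33.8873·0.240575 − 16.9231·0.0576763)/(16.9642)] = 3.502·0.576970 = 2.02055 mg/L.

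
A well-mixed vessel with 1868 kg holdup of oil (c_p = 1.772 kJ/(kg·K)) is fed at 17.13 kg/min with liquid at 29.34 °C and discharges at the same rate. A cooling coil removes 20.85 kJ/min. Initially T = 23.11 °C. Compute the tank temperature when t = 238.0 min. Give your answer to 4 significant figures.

28.03 °C

M c_p dT/dt = ṁ c_p (T_in − T) − Q̇.
Rearrange: dT/dt = (T_ss − T)/τ with τ = M/ṁ = 109.048 min and T_ss = T_in − Q̇/(ṁ c_p) = 28.6531 °C.
This is linear first-order; T(t) = T_ss + (T₀ − T_ss) e^(−t/τ).
T(238.0) = 28.6531 + (-5.54311)·e^(−238.0/109.048) = 28.6531 + (-5.54311)·0.112757 = 28.0281 °C.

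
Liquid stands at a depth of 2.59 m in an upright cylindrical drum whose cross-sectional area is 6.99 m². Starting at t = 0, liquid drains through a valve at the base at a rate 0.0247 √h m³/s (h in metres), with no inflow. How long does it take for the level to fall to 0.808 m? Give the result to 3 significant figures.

402 s

With no inflow, A dh/dt = −0.0247 √h.
∫ h^(−1/2) dh = −(0.0247/A) ∫ dt, giving 2√h = 2√h₀ − (0.0247/A) t.
t = 2A(√h₀ − √h)/0.0247 = 2·6.99·(√2.59 − √0.808)/0.0247
  = 13.980 × (1.6093 − 0.89889) / 0.0247 = 402.11 s.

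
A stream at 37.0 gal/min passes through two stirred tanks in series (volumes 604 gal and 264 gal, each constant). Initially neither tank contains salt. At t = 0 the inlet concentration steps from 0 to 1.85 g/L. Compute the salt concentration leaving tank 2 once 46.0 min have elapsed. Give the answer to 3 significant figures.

1.66 g/L

Time constants: τᵢ = Vᵢ/Q for each well-mixed tank.
τ₁ = 604/37.0 = 16.324 min; τ₂ = 264/37.0 = 7.1351 min.
Solving the cascade with C₁(0)=C₂(0)=0 gives C₂(t) = C_in[1 − (τ₁ e^(−t/τ₁) − τ₂ e^(−t/τ₂))/(τ₁ − τ₂)].
At t = 46.0: e^(−t/τ₁) = 0.059732, e^(−t/τ₂) = 0.0015853.
C₂ = 1.85·[1 − (16.324·0.059732 − 7.1351·0.0015853)/(9.1892)] = 1.85·0.89512 = 1.6560 g/L.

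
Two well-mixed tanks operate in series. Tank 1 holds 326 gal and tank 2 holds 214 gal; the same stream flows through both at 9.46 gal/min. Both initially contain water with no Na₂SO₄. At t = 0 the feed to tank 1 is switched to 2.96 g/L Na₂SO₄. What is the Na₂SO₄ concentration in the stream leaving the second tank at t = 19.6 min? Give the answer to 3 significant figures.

0.459 g/L

Species balance on tank i: dCᵢ/dt = (Cᵢ₋₁ − Cᵢ)/τᵢ with τᵢ = Vᵢ/Q.
τ₁ = 326/9.46 = 34.461 min; τ₂ = 214/9.46 = 22.622 min.
Tank 1: C₁ = C_in(1 − e^(−t/τ₁)). Tank 2 (τ₁ ≠ τ₂): C₂ = C_in[1 − (τ₁ e^(−t/τ₁) − τ₂ e^(−t/τ₂))/(τ₁ − τ₂)].
At t = 19.6: e^(−t/τ₁) = 0.56623, e^(−t/τ₂) = 0.42045.
C₂ = 2.96·[1 − (34.461·0.56623 − 22.622·0.42045)/(11.839)] = 2.96·0.15524 = 0.45950 g/L.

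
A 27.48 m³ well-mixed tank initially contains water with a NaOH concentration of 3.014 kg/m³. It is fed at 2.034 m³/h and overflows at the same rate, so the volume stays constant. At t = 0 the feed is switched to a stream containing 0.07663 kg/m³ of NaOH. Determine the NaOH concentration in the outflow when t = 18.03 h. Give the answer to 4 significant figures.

Transient balance on the dissolved component: V dC/dt = Q(C_in − C).
So dC/dt = (C_in − C)/τ with τ = V/Q = 27.48/2.034 = 13.5103 h.
This is linear first-order; C(t) = C_in + (C₀ − C_in) e^(−t/τ).
C(18.03) = 0.07663 + (3.014 − 0.07663)·e^(−18.03/13.5103) = 0.07663 + (2.93737)·0.263281 = 0.849983 kg/m³.

0.8500 kg/m³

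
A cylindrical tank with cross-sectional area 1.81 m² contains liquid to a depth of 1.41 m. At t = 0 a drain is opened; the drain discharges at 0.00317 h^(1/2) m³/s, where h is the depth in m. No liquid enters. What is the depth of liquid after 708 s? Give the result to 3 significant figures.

A dh/dt = −Q_out = −0.00317 √h.
Separate and integrate: 2(√h − √h₀) = −(0.00317/A) t.
√h = √1.41 − 0.00317·708/(2·1.81) = 1.1874 − 0.61999 = 0.56745.
h = 0.56745² = 0.32199 m.

0.322 m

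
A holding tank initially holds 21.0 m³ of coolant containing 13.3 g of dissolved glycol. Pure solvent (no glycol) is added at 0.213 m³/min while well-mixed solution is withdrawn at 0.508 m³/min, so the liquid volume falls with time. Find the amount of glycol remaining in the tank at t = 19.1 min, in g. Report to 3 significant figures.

Let m(t) be the amount of glycol. Volume: V(t) = V₀ + (Q_in − Q_out) t = 21.0 − 0.29500 t; V(19.1) = 15.365 m³.
No glycol enters, so dm/dt = −Q_out · (m/V).
Separate: dm/m = −Q_out dt/V(t) ⇒ ln(m/m₀) = −(Q_out/(Q_in−Q_out)) ln(V/V₀).
m = m₀ (V₀/V)^(Q_out/(Q_in−Q_out)) = 13.3 × (21.0/15.365)^(-1.7220) = 7.7664 g.

7.77 g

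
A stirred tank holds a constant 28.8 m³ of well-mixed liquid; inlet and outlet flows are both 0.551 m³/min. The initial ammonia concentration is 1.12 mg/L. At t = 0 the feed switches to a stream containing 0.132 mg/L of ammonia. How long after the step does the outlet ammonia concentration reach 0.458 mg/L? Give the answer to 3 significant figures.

Species balance: V dC/dt = Q(C_in − C) ⇒ τ = V/Q = 52.269 min.
C(t) = C_in + (C₀ − C_in) e^(−t/τ). Set C = 0.458 and solve for t:
e^(−t/τ) = (C − C_in)/(C₀ − C_in) = (0.458 − 0.132)/(1.12 − 0.132) = 0.32996
t = −τ ln(…) = 52.269 × 1.1088 = 57.955 min.

58.0 min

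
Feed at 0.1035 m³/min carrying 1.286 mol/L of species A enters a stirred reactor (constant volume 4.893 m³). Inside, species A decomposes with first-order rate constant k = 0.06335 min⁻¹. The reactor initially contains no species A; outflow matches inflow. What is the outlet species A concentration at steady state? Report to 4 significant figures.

Species balance: V dC/dt = Q C_in − Q C − k V C.
At steady state: 0 = Q C_in − (Q + kV) C_ss, so C_ss = Q C_in/(Q + kV).
C_ss = 0.1035·1.286/(0.1035 + 0.06335·4.893) = 0.133101/0.413472 = 0.321911 mol/L.

0.3219 mol/L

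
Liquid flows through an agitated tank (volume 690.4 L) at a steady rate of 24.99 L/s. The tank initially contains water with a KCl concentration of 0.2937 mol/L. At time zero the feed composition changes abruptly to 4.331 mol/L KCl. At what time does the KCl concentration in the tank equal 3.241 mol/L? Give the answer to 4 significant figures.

36.17 s

Transient balance on the dissolved component: V dC/dt = Q(C_in − C), so τ = V/Q = 27.6271 s.
C(t) = C_in + (C₀ − C_in) e^(−t/τ). Set C = 3.241 and solve for t:
e^(−t/τ) = (C − C_in)/(C₀ − C_in) = (3.241 − 4.331)/(0.2937 − 4.331) = 0.269982
t = −τ ln(…) = 27.6271 × 1.30940 = 36.1748 s.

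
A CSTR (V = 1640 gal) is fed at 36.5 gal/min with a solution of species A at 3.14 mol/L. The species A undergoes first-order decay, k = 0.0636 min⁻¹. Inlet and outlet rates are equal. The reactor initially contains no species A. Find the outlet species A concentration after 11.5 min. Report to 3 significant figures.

V dC/dt = Q(C_in − C) − k V C.
This is linear with rate a = Q/V + k = 0.085856 min⁻¹.
C_ss = Q C_in/(Q + kV) = 0.81397 mol/L; C(t) = C_ss + (C₀ − C_ss) e^(−a t).
C(11.5) = 0.81397 + (-0.81397)·e^(−0.085856·11.5) = 0.81397 + (-0.81397)·0.37256 = 0.51071 mol/L.

0.511 mol/L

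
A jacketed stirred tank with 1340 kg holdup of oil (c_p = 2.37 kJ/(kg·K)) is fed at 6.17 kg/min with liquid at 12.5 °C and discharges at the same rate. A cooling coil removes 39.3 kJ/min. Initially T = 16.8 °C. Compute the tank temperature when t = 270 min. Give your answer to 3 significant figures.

First-law balance (no shaft work): M c_p dT/dt = ṁ c_p (T_in − T) − 39.3.
Rearrange: dT/dt = (T_ss − T)/τ with τ = M/ṁ = 217.18 min and T_ss = T_in − Q̇/(ṁ c_p) = 9.8124 °C.
Solution: T(t) = T_ss + (T₀ − T_ss) e^(−t/τ).
T(270) = 9.8124 + (6.9876)·e^(−270/217.18) = 9.8124 + (6.9876)·0.28846 = 11.828 °C.

11.8 °C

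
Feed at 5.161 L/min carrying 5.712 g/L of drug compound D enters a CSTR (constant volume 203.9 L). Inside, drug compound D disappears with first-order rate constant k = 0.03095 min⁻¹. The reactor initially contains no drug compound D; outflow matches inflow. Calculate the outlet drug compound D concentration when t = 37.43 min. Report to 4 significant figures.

Species balance: V dC/dt = Q C_in − Q C − k V C.
This is linear with rate a = Q/V + k = 0.0562614 min⁻¹.
C_ss = Q C_in/(Q + kV) = 2.56977 g/L; C(t) = C_ss + (C₀ − C_ss) e^(−a t).
C(37.43) = 2.56977 + (-2.56977)·e^(−0.0562614·37.43) = 2.56977 + (-2.56977)·0.121740 = 2.25692 g/L.

2.257 g/L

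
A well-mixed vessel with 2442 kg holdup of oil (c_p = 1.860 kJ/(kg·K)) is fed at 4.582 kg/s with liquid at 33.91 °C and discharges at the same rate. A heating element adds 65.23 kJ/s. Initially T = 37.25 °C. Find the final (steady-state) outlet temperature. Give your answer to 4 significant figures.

41.56 °C

M c_p dT/dt = ṁ c_p (T_in − T) + Q̇.
At steady state dT/dt = 0 ⇒ T_ss = T_in + Q̇/(ṁ c_p) = 33.91 + 65.23/(4.582·1.860) = 41.5638 °C.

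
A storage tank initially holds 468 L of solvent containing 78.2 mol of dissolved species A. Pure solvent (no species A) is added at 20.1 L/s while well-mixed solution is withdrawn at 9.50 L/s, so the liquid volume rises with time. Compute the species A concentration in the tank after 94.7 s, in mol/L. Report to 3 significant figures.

0.0190 mol/L

Let m(t) be the amount of species A. Volume: V(t) = V₀ + (Q_in − Q_out) t = 468 + 10.600 t; V(94.7) = 1471.8 L.
Species balance (pure solvent in): dm/dt = −Q_out · m/V(t).
dm/m = −Q_out dt/(V₀ + 10.600 t); integrating gives ln(m/m₀) = −(Q_out/(Q_in−Q_out)) ln(V/V₀).
m = m₀ (V₀/V)^(Q_out/(Q_in−Q_out)) = 78.2 × (468/1471.8)^(0.89623) = 28.005 mol.
C = m/V = 28.005/1471.8 = 0.019028 mol/L.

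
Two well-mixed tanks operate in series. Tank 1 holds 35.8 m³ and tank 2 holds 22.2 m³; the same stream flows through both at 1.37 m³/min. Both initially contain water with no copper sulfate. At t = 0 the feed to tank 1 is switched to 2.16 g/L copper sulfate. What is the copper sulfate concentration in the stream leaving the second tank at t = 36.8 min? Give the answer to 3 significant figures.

Time constants: τᵢ = Vᵢ/Q for each well-mixed tank.
τ₁ = 35.8/1.37 = 26.131 min; τ₂ = 22.2/1.37 = 16.204 min.
Tank 1: C₁ = C_in(1 − e^(−t/τ₁)). Tank 2 (τ₁ ≠ τ₂): C₂ = C_in[1 − (τ₁ e^(−t/τ₁) − τ₂ e^(−t/τ₂))/(τ₁ − τ₂)].
At t = 36.8: e^(−t/τ₁) = 0.24457, e^(−t/τ₂) = 0.10321.
C₂ = 2.16·[1 − (26.131·0.24457 − 16.204·0.10321)/(9.9270)] = 2.16·0.52469 = 1.1333 g/L.

1.13 g/L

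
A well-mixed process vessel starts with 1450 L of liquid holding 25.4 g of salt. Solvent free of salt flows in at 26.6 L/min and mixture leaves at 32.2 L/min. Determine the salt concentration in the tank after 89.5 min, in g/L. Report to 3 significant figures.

0.00234 g/L

Let m(t) be the amount of salt. Volume: V(t) = V₀ + (Q_in − Q_out) t = 1450 − 5.6000 t; V(89.5) = 948.80 L.
No salt enters, so dm/dt = −Q_out · (m/V).
Separate: dm/m = −Q_out dt/V(t) ⇒ ln(m/m₀) = −(Q_out/(Q_in−Q_out)) ln(V/V₀).
m = m₀ (V₀/V)^(Q_out/(Q_in−Q_out)) = 25.4 × (1450/948.80)^(-5.7500) = 2.2168 g.
C = m/V = 2.2168/948.80 = 0.0023364 g/L.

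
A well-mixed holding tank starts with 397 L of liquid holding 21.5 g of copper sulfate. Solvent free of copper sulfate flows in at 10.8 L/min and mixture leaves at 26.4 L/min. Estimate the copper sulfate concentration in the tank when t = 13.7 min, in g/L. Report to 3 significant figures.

0.0317 g/L

Let m(t) be the amount of copper sulfate. Volume: V(t) = V₀ + (Q_in − Q_out) t = 397 − 15.600 t; V(13.7) = 183.28 L.
No copper sulfate enters, so dm/dt = −Q_out · (m/V).
Separate: dm/m = −Q_out dt/V(t) ⇒ ln(m/m₀) = −(Q_out/(Q_in−Q_out)) ln(V/V₀).
m = m₀ (V₀/V)^(Q_out/(Q_in−Q_out)) = 21.5 × (397/183.28)^(-1.6923) = 5.8126 g.
C = m/V = 5.8126/183.28 = 0.031714 g/L.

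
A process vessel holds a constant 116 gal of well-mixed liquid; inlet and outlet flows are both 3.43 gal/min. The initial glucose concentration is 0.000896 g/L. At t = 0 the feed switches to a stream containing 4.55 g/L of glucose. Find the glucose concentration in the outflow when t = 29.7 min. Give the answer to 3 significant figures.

2.66 g/L

Species balance on the tank: V dC/dt = Q(C_in − C).
Time constant τ = V/Q = 116/3.43 = 33.819 min.
Solution: C(t) = C_in + (C₀ − C_in) e^(−t/τ).
C(29.7) = 4.55 + (0.000896 − 4.55)·e^(−29.7/33.819) = 4.55 + (-4.5491)·0.41553 = 2.6597 g/L.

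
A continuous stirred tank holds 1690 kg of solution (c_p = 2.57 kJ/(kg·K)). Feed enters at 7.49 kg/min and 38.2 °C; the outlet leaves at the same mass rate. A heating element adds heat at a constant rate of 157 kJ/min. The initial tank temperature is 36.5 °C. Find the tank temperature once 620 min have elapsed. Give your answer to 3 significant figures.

45.7 °C

First-law balance (no shaft work): M c_p dT/dt = ṁ c_p (T_in − T) + 157.
τ = M/ṁ = 225.63 min; T_ss = T_in + Q̇/(ṁ c_p) = 38.2 + 157/(7.49·2.57) = 46.356 °C.
Solution: T(t) = T_ss + (T₀ − T_ss) e^(−t/τ).
T(620) = 46.356 + (-9.8561)·e^(−620/225.63) = 46.356 + (-9.8561)·0.064068 = 45.725 °C.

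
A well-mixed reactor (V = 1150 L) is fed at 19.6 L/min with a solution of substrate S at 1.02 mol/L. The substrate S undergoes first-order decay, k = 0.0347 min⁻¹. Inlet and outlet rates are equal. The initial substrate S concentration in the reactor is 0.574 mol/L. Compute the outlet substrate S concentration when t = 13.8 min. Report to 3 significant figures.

0.453 mol/L

V dC/dt = Q(C_in − C) − k V C.
dC/dt = (Q/V) C_in − (Q/V + k) C; effective rate a = Q/V + k = 0.017043 + 0.0347 = 0.051743 min⁻¹.
C_ss = Q C_in/(Q + kV) = 0.33597 mol/L; C(t) = C_ss + (C₀ − C_ss) e^(−a t).
C(13.8) = 0.33597 + (0.23803)·e^(−0.051743·13.8) = 0.33597 + (0.23803)·0.48965 = 0.45252 mol/L.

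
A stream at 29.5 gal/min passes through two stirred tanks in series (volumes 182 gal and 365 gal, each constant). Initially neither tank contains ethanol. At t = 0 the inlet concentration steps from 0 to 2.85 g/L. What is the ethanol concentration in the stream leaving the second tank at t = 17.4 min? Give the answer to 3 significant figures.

Species balance on tank i: dCᵢ/dt = (Cᵢ₋₁ − Cᵢ)/τᵢ with τᵢ = Vᵢ/Q.
τ₁ = 182/29.5 = 6.1695 min; τ₂ = 365/29.5 = 12.373 min.
Tank 1: C₁ = C_in(1 − e^(−t/τ₁)). Tank 2 (τ₁ ≠ τ₂): C₂ = C_in[1 − (τ₁ e^(−t/τ₁) − τ₂ e^(−t/τ₂))/(τ₁ − τ₂)].
At t = 17.4: e^(−t/τ₁) = 0.059586, e^(−t/τ₂) = 0.24505.
C₂ = 2.85·[1 − (6.1695·0.059586 − 12.373·0.24505)/(-6.2034)] = 2.85·0.57050 = 1.6259 g/L.

1.63 g/L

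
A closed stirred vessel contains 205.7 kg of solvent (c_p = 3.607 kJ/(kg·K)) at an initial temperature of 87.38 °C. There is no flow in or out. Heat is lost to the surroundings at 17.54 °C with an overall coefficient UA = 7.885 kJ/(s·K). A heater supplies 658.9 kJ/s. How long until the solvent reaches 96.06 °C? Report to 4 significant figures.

Energy balance: M c_p dT/dt = −UA(T − T_amb) + Q̇.
τ = M c_p/UA = 94.0976 s; T_ss = T_amb + Q̇/UA = 17.54 + 658.9/7.885 = 101.104 °C.
T(t) = T_ss + (T₀ − T_ss)e^(−t/τ); set T = 96.06:
t = −τ ln[(T − T_ss)/(T₀ − T_ss)] = −94.0976 · ln(0.367519) = 94.1899 s.

94.19 s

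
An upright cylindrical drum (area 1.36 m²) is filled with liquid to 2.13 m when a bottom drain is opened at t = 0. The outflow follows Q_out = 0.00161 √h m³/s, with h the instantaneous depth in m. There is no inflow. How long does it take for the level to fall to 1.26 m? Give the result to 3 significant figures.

A dh/dt = −Q_out = −0.00161 √h.
∫ h^(−1/2) dh = −(0.00161/A) ∫ dt, giving 2√h = 2√h₀ − (0.00161/A) t.
t = 2A(√h₀ − √h)/0.00161 = 2·1.36·(√2.13 − √1.26)/0.00161
  = 2.7200 × (1.4595 − 1.1225) / 0.00161 = 569.27 s.

569 s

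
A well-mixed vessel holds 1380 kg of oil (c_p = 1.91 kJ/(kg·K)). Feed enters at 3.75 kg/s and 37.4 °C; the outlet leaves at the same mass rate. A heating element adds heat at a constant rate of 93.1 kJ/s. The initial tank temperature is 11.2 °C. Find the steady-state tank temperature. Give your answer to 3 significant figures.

50.4 °C

M c_p dT/dt = ṁ c_p (T_in − T) + Q̇.
At steady state dT/dt = 0 ⇒ T_ss = T_in + Q̇/(ṁ c_p) = 37.4 + 93.1/(3.75·1.91) = 50.398 °C.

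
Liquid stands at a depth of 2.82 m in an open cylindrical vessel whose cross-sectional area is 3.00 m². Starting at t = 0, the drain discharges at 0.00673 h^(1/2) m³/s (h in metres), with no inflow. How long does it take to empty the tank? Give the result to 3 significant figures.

Mass balance (ρ constant): A dh/dt = −0.00673 √h.
Separate and integrate: 2(√h − √h₀) = −(0.00673/A) t.
Set h = 0: 2√h₀ = (0.00673/A) t_empty ⇒ t_empty = 2A√h₀/0.00673.
t_empty = 2·3.00·√2.82/0.00673 = 6.0000·1.6793/0.00673 = 1497.1 s.

1500 s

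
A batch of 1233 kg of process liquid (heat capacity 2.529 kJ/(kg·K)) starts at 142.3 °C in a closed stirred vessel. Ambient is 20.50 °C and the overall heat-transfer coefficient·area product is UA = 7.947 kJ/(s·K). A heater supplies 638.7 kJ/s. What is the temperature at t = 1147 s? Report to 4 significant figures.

M c_p dT/dt = −UA(T − T_amb) + Q̇.
dT/dt = (T_ss − T)/τ with T_ss = T_amb + Q̇/UA = 20.50 + 638.7/7.947 = 100.870 °C, τ = M c_p/UA = 1233·2.529/7.947 = 392.382 s.
Integrating: T(t) = T_ss + (T₀ − T_ss) e^(−t/τ).
T(1147) = 100.870 + (41.4300)·0.0537628 = 103.097 °C.

103.1 °C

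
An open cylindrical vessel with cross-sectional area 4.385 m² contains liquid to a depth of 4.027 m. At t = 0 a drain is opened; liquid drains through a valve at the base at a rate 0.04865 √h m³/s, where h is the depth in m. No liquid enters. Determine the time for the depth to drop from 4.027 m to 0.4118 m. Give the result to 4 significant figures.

Volume balance on the tank: A dh/dt = −0.04865 √h.
∫ h^(−1/2) dh = −(0.04865/A) ∫ dt, giving 2√h = 2√h₀ − (0.04865/A) t.
t = 2A(√h₀ − √h)/0.04865 = 2·4.385·(√4.027 − √0.4118)/0.04865
  = 8.77000 × (2.00674 − 0.641716) / 0.04865 = 246.069 s.

246.1 s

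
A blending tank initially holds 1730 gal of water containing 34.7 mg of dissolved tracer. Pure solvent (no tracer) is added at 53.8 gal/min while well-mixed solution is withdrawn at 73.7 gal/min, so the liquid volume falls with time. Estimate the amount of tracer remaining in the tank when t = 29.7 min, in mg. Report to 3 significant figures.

7.38 mg

Total volume: dV/dt = Q_in − Q_out = -19.900 gal/min, so V(t) = 1730 − 19.900 t and V(29.7) = 1139.0 gal.
Solute balance: dm/dt = 0 − Q_out C = −Q_out m/V(t).
Separate: dm/m = −Q_out dt/V(t) ⇒ ln(m/m₀) = −(Q_out/(Q_in−Q_out)) ln(V/V₀).
m = m₀ (V₀/V)^(Q_out/(Q_in−Q_out)) = 34.7 × (1730/1139.0)^(-3.7035) = 7.3793 mg.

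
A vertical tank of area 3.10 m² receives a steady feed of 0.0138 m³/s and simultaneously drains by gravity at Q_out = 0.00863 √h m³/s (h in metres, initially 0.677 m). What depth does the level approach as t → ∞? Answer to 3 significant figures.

Unsteady balance on liquid volume: A dh/dt = Q_in − 0.00863 √h. At steady state dh/dt = 0:
Q_in = 0.00863 √h_ss ⇒ √h_ss = 0.0138/0.00863 = 1.5991.
h_ss = 1.5991² = 2.5570 m. (Since h₀ = 0.677 m < h_ss, the level will rise toward this value.)

2.56 m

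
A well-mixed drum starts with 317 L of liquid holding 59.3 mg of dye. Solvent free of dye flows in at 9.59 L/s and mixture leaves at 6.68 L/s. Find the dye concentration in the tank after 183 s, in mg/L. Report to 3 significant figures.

0.00726 mg/L

Total volume: dV/dt = Q_in − Q_out = 2.9100 L/s, so V(t) = 317 + 2.9100 t and V(183) = 849.53 L.
Species balance (pure solvent in): dm/dt = −Q_out · m/V(t).
dm/m = −Q_out dt/(V₀ + 2.9100 t); integrating gives ln(m/m₀) = −(Q_out/(Q_in−Q_out)) ln(V/V₀).
m = m₀ (V₀/V)^(Q_out/(Q_in−Q_out)) = 59.3 × (317/849.53)^(2.2955) = 6.1701 mg.
C = m/V = 6.1701/849.53 = 0.0072630 mg/L.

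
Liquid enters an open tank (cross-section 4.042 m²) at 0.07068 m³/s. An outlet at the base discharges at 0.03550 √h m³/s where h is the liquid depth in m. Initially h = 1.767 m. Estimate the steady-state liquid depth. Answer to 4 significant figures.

3.964 m

Level balance: A dh/dt = 0.07068 − 0.03550 √h. Setting dh/dt = 0:
Q_in = 0.03550 √h_ss ⇒ √h_ss = 0.07068/0.03550 = 1.99099.
h_ss = 1.99099² = 3.96402 m. (Since h₀ = 1.767 m < h_ss, the level will rise toward this value.)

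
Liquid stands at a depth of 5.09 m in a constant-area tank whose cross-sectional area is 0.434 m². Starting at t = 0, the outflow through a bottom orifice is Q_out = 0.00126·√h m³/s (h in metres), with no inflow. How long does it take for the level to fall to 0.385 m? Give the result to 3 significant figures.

1130 s

With no inflow, A dh/dt = −0.00126 √h.
This is separable: 2 d(√h)/dt = −0.00126/A, so √h = √h₀ − (0.00126/(2A)) t.
t = 2A(√h₀ − √h)/0.00126 = 2·0.434·(√5.09 − √0.385)/0.00126
  = 0.86800 × (2.2561 − 0.62048) / 0.00126 = 1126.8 s.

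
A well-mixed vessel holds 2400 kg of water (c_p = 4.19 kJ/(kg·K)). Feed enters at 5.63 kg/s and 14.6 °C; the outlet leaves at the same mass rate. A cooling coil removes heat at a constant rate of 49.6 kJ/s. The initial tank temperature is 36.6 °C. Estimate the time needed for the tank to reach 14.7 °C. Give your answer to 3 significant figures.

First-law balance (no shaft work): M c_p dT/dt = ṁ c_p (T_in − T) − 49.6.
τ = M/ṁ = 426.29 s; T_ss = T_in − Q̇/(ṁ c_p) = 12.497 °C.
T(t) = T_ss + (T₀ − T_ss) e^(−t/τ). Set T = 14.7:
e^(−t/τ) = (14.7 − 12.497)/(36.6 − 12.497) = 0.091385
t = −426.29 · ln(0.091385) = 1020.0 s.

1020 s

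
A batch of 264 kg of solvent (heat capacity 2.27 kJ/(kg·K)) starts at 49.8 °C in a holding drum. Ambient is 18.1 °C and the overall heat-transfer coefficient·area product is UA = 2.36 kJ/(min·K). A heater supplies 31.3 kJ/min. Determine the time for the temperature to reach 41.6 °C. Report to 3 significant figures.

149 min

Lumped-capacitance energy balance: M c_p dT/dt = UA(T_amb − T) + Q̇.
τ = M c_p/UA = 253.93 min; T_ss = T_amb + Q̇/UA = 18.1 + 31.3/2.36 = 31.363 °C.
T(t) = T_ss + (T₀ − T_ss)e^(−t/τ); set T = 41.6:
t = −τ ln[(T − T_ss)/(T₀ − T_ss)] = −253.93 · ln(0.55525) = 149.40 min.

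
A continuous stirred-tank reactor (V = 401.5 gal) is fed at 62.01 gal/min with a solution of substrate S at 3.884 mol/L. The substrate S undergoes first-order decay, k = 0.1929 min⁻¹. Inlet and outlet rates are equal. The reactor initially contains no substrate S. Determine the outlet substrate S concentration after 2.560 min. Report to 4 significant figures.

Accumulation = in − out − consumed: V dC/dt = Q C_in − Q C − k V C.
dC/dt = (Q/V) C_in − (Q/V + k) C; effective rate a = Q/V + k = 0.154446 + 0.1929 = 0.347346 min⁻¹.
C_ss = Q C_in/(Q + kV) = 1.72700 mol/L; C(t) = C_ss + (C₀ − C_ss) e^(−a t).
C(2.560) = 1.72700 + (-1.72700)·e^(−0.347346·2.560) = 1.72700 + (-1.72700)·0.410982 = 1.01724 mol/L.

1.017 mol/L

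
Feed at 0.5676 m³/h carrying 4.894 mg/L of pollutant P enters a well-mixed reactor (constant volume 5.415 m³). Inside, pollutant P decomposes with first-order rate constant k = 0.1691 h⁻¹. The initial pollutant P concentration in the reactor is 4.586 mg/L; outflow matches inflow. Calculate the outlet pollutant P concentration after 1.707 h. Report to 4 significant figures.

3.573 mg/L

Accumulation = in − out − consumed: V dC/dt = Q C_in − Q C − k V C.
This is linear with rate a = Q/V + k = 0.273920 h⁻¹.
C_ss = Q C_in/(Q + kV) = 1.87277 mg/L; C(t) = C_ss + (C₀ − C_ss) e^(−a t).
C(1.707) = 1.87277 + (2.71323)·e^(−0.273920·1.707) = 1.87277 + (2.71323)·0.626516 = 3.57265 mg/L.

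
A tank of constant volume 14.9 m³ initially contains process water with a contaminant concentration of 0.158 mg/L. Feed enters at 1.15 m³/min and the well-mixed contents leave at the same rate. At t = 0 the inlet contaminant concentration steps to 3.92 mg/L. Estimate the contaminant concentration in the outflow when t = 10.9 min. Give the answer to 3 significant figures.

Transient balance on the dissolved component: V dC/dt = Q(C_in − C).
Time constant τ = V/Q = 14.9/1.15 = 12.957 min.
Solution: C(t) = C_in + (C₀ − C_in) e^(−t/τ).
C(10.9) = 3.92 + (0.158 − 3.92)·e^(−10.9/12.957) = 3.92 + (-3.7620)·0.43116 = 2.2980 mg/L.

2.30 mg/L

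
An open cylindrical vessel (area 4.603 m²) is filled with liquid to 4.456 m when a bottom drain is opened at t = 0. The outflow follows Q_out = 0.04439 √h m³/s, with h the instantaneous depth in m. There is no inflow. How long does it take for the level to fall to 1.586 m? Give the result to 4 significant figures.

176.6 s

With no inflow, A dh/dt = −0.04439 √h.
∫ h^(−1/2) dh = −(0.04439/A) ∫ dt, giving 2√h = 2√h₀ − (0.04439/A) t.
t = 2A(√h₀ − √h)/0.04439 = 2·4.603·(√4.456 − √1.586)/0.04439
  = 9.20600 × (2.11092 − 1.25936) / 0.04439 = 176.604 s.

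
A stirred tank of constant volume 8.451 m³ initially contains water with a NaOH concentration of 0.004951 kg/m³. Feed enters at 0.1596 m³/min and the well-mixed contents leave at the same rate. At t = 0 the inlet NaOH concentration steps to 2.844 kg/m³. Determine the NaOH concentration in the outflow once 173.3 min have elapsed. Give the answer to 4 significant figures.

Mass balance on the solute (V constant): V dC/dt = Q(C_in − C).
Rewrite as dC/dt + C/τ = C_in/τ, τ = V/Q = 52.9511 min.
Solution: C(t) = C_in + (C₀ − C_in) e^(−t/τ).
C(173.3) = 2.844 + (0.004951 − 2.844)·e^(−173.3/52.9511) = 2.844 + (-2.83905)·0.0378990 = 2.73640 kg/m³.

2.736 kg/m³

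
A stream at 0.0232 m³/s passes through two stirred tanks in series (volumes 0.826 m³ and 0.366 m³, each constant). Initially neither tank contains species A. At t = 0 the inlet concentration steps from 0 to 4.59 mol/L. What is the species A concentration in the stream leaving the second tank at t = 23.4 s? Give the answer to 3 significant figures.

1.15 mol/L

Species balance on tank i: dCᵢ/dt = (Cᵢ₋₁ − Cᵢ)/τᵢ with τᵢ = Vᵢ/Q.
τ₁ = 0.826/0.0232 = 35.603 s; τ₂ = 0.366/0.0232 = 15.776 s.
Solving the cascade with C₁(0)=C₂(0)=0 gives C₂(t) = C_in[1 − (τ₁ e^(−t/τ₁) − τ₂ e^(−t/τ₂))/(τ₁ − τ₂)].
At t = 23.4: e^(−t/τ₁) = 0.51828, e^(−t/τ₂) = 0.22689.
C₂ = 4.59·[1 − (35.603·0.51828 − 15.776·0.22689)/(19.828)] = 4.59·0.24988 = 1.1469 mol/L.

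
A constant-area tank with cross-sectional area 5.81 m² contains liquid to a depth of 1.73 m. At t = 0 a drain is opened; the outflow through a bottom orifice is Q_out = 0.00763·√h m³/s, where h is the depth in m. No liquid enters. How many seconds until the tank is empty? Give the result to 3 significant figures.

2000 s

Volume balance on the tank: A dh/dt = −0.00763 √h.
This is separable: 2 d(√h)/dt = −0.00763/A, so √h = √h₀ − (0.00763/(2A)) t.
Tank is empty when √h = 0: t_empty = 2A√h₀/0.00763.
t_empty = 2·5.81·√1.73/0.00763 = 11.620·1.3153/0.00763 = 2003.1 s.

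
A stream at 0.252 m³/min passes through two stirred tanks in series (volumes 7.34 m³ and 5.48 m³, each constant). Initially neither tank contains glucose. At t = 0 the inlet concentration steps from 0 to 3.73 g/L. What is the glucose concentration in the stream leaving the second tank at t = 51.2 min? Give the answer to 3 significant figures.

Each tank obeys Vᵢ dCᵢ/dt = Q(Cᵢ₋₁ − Cᵢ), so τᵢ = Vᵢ/Q.
τ₁ = 7.34/0.252 = 29.127 min; τ₂ = 5.48/0.252 = 21.746 min.
Tank 1: C₁ = C_in(1 − e^(−t/τ₁)). Tank 2 (τ₁ ≠ τ₂): C₂ = C_in[1 − (τ₁ e^(−t/τ₁) − τ₂ e^(−t/τ₂))/(τ₁ − τ₂)].
At t = 51.2: e^(−t/τ₁) = 0.17242, e^(−t/τ₂) = 0.094945.
C₂ = 3.73·[1 − (29.127·0.17242 − 21.746·0.094945)/(7.3810)] = 3.73·0.59932 = 2.2355 g/L.

2.24 g/L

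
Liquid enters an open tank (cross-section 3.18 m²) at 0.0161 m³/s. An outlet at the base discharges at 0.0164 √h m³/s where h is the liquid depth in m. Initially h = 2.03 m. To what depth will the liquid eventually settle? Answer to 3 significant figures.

0.964 m

A dh/dt = Q_in − 0.0164 √h. Steady state requires inflow = outflow:
Q_in = 0.0164 √h_ss ⇒ √h_ss = 0.0161/0.0164 = 0.98171.
h_ss = 0.98171² = 0.96375 m. (Since h₀ = 2.03 m > h_ss, the level will fall toward this value.)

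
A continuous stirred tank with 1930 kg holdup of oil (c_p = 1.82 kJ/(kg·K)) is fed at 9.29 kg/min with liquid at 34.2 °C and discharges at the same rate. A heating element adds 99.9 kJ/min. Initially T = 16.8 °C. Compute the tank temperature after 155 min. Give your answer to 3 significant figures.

First-law balance (no shaft work): M c_p dT/dt = ṁ c_p (T_in − T) + 99.9.
τ = M/ṁ = 207.75 min; T_ss = T_in + Q̇/(ṁ c_p) = 34.2 + 99.9/(9.29·1.82) = 40.109 °C.
Solution: T(t) = T_ss + (T₀ − T_ss) e^(−t/τ).
T(155) = 40.109 + (-23.309)·e^(−155/207.75) = 40.109 + (-23.309)·0.47422 = 29.055 °C.

29.1 °C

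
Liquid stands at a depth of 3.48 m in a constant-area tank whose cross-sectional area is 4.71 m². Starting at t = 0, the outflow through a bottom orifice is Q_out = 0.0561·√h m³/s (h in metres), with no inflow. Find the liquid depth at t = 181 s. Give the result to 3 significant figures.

With no inflow, A dh/dt = −0.0561 √h.
This is separable: 2 d(√h)/dt = −0.0561/A, so √h = √h₀ − (0.0561/(2A)) t.
√h = √3.48 − 0.0561·181/(2·4.71) = 1.8655 − 1.0779 = 0.78755.
h = 0.78755² = 0.62023 m.

0.620 m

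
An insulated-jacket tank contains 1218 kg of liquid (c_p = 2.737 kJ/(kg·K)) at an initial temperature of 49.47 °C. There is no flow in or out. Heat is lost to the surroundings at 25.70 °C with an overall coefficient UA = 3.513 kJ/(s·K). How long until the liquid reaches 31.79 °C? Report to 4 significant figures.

1292 s

Lumped-capacitance energy balance: M c_p dT/dt = UA(T_amb − T).
τ = M c_p/UA = 948.951 s; T_ss = T_amb = 25.7000 °C.
T(t) = T_ss + (T₀ − T_ss)e^(−t/τ); set T = 31.79:
t = −τ ln[(T − T_ss)/(T₀ − T_ss)] = −948.951 · ln(0.256205) = 1292.26 s.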